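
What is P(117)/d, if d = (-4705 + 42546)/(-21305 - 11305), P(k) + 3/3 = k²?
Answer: -446365680/37841 ≈ -11796.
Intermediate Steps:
P(k) = -1 + k²
d = -37841/32610 (d = 37841/(-32610) = 37841*(-1/32610) = -37841/32610 ≈ -1.1604)
P(117)/d = (-1 + 117²)/(-37841/32610) = (-1 + 13689)*(-32610/37841) = 13688*(-32610/37841) = -446365680/37841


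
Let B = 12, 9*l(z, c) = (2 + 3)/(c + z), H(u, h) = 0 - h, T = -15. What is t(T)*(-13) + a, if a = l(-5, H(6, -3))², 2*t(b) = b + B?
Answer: 6343/324 ≈ 19.577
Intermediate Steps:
H(u, h) = -h
l(z, c) = 5/(9*(c + z)) (l(z, c) = ((2 + 3)/(c + z))/9 = (5/(c + z))/9 = 5/(9*(c + z)))
t(b) = 6 + b/2 (t(b) = (b + 12)/2 = (12 + b)/2 = 6 + b/2)
a = 25/324 (a = (5/(9*(-1*(-3) - 5)))² = (5/(9*(3 - 5)))² = ((5/9)/(-2))² = ((5/9)*(-½))² = (-5/18)² = 25/324 ≈ 0.077160)
t(T)*(-13) + a = (6 + (½)*(-15))*(-13) + 25/324 = (6 - 15/2)*(-13) + 25/324 = -3/2*(-13) + 25/324 = 39/2 + 25/324 = 6343/324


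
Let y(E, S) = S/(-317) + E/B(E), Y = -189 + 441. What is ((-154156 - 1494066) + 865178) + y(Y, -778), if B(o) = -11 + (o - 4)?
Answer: -19609682802/25043 ≈ -7.8304e+5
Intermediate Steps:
B(o) = -15 + o (B(o) = -11 + (-4 + o) = -15 + o)
Y = 252
y(E, S) = -S/317 + E/(-15 + E) (y(E, S) = S/(-317) + E/(-15 + E) = S*(-1/317) + E/(-15 + E) = -S/317 + E/(-15 + E))
((-154156 - 1494066) + 865178) + y(Y, -778) = ((-154156 - 1494066) + 865178) + (252 - 1/317*(-778)*(-15 + 252))/(-15 + 252) = (-1648222 + 865178) + (252 - 1/317*(-778)*237)/237 = -783044 + (252 + 184386/317)/237 = -783044 + (1/237)*(264270/317) = -783044 + 88090/25043 = -19609682802/25043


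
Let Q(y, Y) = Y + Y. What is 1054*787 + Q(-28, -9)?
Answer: 829480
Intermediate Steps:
Q(y, Y) = 2*Y
1054*787 + Q(-28, -9) = 1054*787 + 2*(-9) = 829498 - 18 = 829480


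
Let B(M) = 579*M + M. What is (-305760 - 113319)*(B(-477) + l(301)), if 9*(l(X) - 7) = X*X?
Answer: 335162062268/3 ≈ 1.1172e+11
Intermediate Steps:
B(M) = 580*M
l(X) = 7 + X²/9 (l(X) = 7 + (X*X)/9 = 7 + X²/9)
(-305760 - 113319)*(B(-477) + l(301)) = (-305760 - 113319)*(580*(-477) + (7 + (⅑)*301²)) = -419079*(-276660 + (7 + (⅑)*90601)) = -419079*(-276660 + (7 + 90601/9)) = -419079*(-276660 + 90664/9) = -419079*(-2399276/9) = 335162062268/3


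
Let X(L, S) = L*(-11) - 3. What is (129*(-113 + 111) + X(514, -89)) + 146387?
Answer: 140472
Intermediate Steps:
X(L, S) = -3 - 11*L (X(L, S) = -11*L - 3 = -3 - 11*L)
(129*(-113 + 111) + X(514, -89)) + 146387 = (129*(-113 + 111) + (-3 - 11*514)) + 146387 = (129*(-2) + (-3 - 5654)) + 146387 = (-258 - 5657) + 146387 = -5915 + 146387 = 140472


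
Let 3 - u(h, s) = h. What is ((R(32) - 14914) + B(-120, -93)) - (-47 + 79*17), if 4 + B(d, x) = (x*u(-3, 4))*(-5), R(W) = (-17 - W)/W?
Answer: -429617/32 ≈ -13426.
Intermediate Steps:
u(h, s) = 3 - h
R(W) = (-17 - W)/W
B(d, x) = -4 - 30*x (B(d, x) = -4 + (x*(3 - 1*(-3)))*(-5) = -4 + (x*(3 + 3))*(-5) = -4 + (x*6)*(-5) = -4 + (6*x)*(-5) = -4 - 30*x)
((R(32) - 14914) + B(-120, -93)) - (-47 + 79*17) = (((-17 - 1*32)/32 - 14914) + (-4 - 30*(-93))) - (-47 + 79*17) = (((-17 - 32)/32 - 14914) + (-4 + 2790)) - (-47 + 1343) = (((1/32)*(-49) - 14914) + 2786) - 1*1296 = ((-49/32 - 14914) + 2786) - 1296 = (-477297/32 + 2786) - 1296 = -388145/32 - 1296 = -429617/32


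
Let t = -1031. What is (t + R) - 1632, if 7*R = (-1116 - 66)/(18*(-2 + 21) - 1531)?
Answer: -22162967/8323 ≈ -2662.9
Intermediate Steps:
R = 1182/8323 (R = ((-1116 - 66)/(18*(-2 + 21) - 1531))/7 = (-1182/(18*19 - 1531))/7 = (-1182/(342 - 1531))/7 = (-1182/(-1189))/7 = (-1182*(-1/1189))/7 = (⅐)*(1182/1189) = 1182/8323 ≈ 0.14202)
(t + R) - 1632 = (-1031 + 1182/8323) - 1632 = -8579831/8323 - 1632 = -22162967/8323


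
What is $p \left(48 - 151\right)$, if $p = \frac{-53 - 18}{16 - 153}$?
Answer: $- \frac{7313}{137} \approx -53.38$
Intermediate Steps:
$p = \frac{71}{137}$ ($p = - \frac{71}{-137} = \left(-71\right) \left(- \frac{1}{137}\right) = \frac{71}{137} \approx 0.51825$)
$p \left(48 - 151\right) = \frac{71 \left(48 - 151\right)}{137} = \frac{71}{137} \left(-103\right) = - \frac{7313}{137}$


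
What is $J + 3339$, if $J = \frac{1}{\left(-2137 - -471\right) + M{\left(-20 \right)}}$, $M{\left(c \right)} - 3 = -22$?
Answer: $\frac{5626214}{1685} \approx 3339.0$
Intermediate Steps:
$M{\left(c \right)} = -19$ ($M{\left(c \right)} = 3 - 22 = -19$)
$J = - \frac{1}{1685}$ ($J = \frac{1}{\left(-2137 - -471\right) - 19} = \frac{1}{\left(-2137 + 471\right) - 19} = \frac{1}{-1666 - 19} = \frac{1}{-1685} = - \frac{1}{1685} \approx -0.00059347$)
$J + 3339 = - \frac{1}{1685} + 3339 = \frac{5626214}{1685}$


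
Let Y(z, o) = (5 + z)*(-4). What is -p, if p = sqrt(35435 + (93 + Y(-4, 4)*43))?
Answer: -2*sqrt(8839) ≈ -188.03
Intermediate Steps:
Y(z, o) = -20 - 4*z
p = 2*sqrt(8839) (p = sqrt(35435 + (93 + (-20 - 4*(-4))*43)) = sqrt(35435 + (93 + (-20 + 16)*43)) = sqrt(35435 + (93 - 4*43)) = sqrt(35435 + (93 - 172)) = sqrt(35435 - 79) = sqrt(35356) = 2*sqrt(8839) ≈ 188.03)
-p = -2*sqrt(8839)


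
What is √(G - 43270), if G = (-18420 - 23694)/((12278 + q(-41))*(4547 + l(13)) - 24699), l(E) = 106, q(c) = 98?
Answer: 4*I*√995585334554189379/19186943 ≈ 208.01*I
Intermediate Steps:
G = -14038/19186943 (G = (-18420 - 23694)/((12278 + 98)*(4547 + 106) - 24699) = -42114/(12376*4653 - 24699) = -42114/(57585528 - 24699) = -42114/57560829 = -42114*1/57560829 = -14038/19186943 ≈ -0.00073164)
√(G - 43270) = √(-14038/19186943 - 43270) = √(-830219037648/19186943) = 4*I*√995585334554189379/19186943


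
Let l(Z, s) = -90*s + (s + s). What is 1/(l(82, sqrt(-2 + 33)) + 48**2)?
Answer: 36/79193 + 11*sqrt(31)/633544 ≈ 0.00055126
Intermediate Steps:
l(Z, s) = -88*s (l(Z, s) = -90*s + 2*s = -88*s)
1/(l(82, sqrt(-2 + 33)) + 48**2) = 1/(-88*sqrt(-2 + 33) + 48**2) = 1/(-88*sqrt(31) + 2304) = 1/(2304 - 88*sqrt(31))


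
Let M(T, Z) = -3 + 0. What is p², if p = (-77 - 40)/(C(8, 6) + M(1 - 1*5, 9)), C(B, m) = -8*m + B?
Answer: 13689/1849 ≈ 7.4035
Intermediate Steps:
M(T, Z) = -3
C(B, m) = B - 8*m
p = 117/43 (p = (-77 - 40)/((8 - 8*6) - 3) = -117/((8 - 48) - 3) = -117/(-40 - 3) = -117/(-43) = -117*(-1/43) = 117/43 ≈ 2.7209)
p² = (117/43)² = 13689/1849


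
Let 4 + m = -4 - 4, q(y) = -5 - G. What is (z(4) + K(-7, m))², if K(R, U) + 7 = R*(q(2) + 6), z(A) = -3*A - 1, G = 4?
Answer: 1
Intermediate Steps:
q(y) = -9 (q(y) = -5 - 1*4 = -5 - 4 = -9)
z(A) = -1 - 3*A
m = -12 (m = -4 + (-4 - 4) = -4 - 8 = -12)
K(R, U) = -7 - 3*R (K(R, U) = -7 + R*(-9 + 6) = -7 + R*(-3) = -7 - 3*R)
(z(4) + K(-7, m))² = ((-1 - 3*4) + (-7 - 3*(-7)))² = ((-1 - 12) + (-7 + 21))² = (-13 + 14)² = 1² = 1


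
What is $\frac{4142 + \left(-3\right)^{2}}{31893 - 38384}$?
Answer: $- \frac{4151}{6491} \approx -0.6395$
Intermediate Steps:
$\frac{4142 + \left(-3\right)^{2}}{31893 - 38384} = \frac{4142 + 9}{-6491} = 4151 \left(- \frac{1}{6491}\right) = - \frac{4151}{6491}$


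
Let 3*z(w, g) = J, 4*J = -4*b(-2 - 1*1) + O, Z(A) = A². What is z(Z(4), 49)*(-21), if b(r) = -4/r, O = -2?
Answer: 77/6 ≈ 12.833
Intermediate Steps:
J = -11/6 (J = (-(-16)/(-2 - 1*1) - 2)/4 = (-(-16)/(-2 - 1) - 2)/4 = (-(-16)/(-3) - 2)/4 = (-(-16)*(-1)/3 - 2)/4 = (-4*4/3 - 2)/4 = (-16/3 - 2)/4 = (¼)*(-22/3) = -11/6 ≈ -1.8333)
z(w, g) = -11/18 (z(w, g) = (⅓)*(-11/6) = -11/18)
z(Z(4), 49)*(-21) = -11/18*(-21) = 77/6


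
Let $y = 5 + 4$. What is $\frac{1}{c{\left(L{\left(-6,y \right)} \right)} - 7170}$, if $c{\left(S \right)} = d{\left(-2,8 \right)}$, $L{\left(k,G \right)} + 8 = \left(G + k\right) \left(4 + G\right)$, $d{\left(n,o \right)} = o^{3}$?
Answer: $- \frac{1}{6658} \approx -0.0001502$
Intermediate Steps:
$y = 9$
$L{\left(k,G \right)} = -8 + \left(4 + G\right) \left(G + k\right)$ ($L{\left(k,G \right)} = -8 + \left(G + k\right) \left(4 + G\right) = -8 + \left(4 + G\right) \left(G + k\right)$)
$c{\left(S \right)} = 512$ ($c{\left(S \right)} = 8^{3} = 512$)
$\frac{1}{c{\left(L{\left(-6,y \right)} \right)} - 7170} = \frac{1}{512 - 7170} = \frac{1}{-6658} = - \frac{1}{6658}$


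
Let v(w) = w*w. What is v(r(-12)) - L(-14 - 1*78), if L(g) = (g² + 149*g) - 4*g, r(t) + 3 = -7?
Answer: 4976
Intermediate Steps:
r(t) = -10 (r(t) = -3 - 7 = -10)
v(w) = w²
L(g) = g² + 145*g
v(r(-12)) - L(-14 - 1*78) = (-10)² - (-14 - 1*78)*(145 + (-14 - 1*78)) = 100 - (-14 - 78)*(145 + (-14 - 78)) = 100 - (-92)*(145 - 92) = 100 - (-92)*53 = 100 - 1*(-4876) = 100 + 4876 = 4976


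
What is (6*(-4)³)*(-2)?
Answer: 768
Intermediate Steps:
(6*(-4)³)*(-2) = (6*(-64))*(-2) = -384*(-2) = 768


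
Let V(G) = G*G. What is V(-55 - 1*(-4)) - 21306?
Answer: -18705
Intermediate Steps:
V(G) = G²
V(-55 - 1*(-4)) - 21306 = (-55 - 1*(-4))² - 21306 = (-55 + 4)² - 21306 = (-51)² - 21306 = 2601 - 21306 = -18705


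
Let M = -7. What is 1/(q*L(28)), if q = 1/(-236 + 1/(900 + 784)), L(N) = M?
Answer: 397423/11788 ≈ 33.714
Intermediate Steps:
L(N) = -7
q = -1684/397423 (q = 1/(-236 + 1/1684) = 1/(-397423/1684) = -1684/397423 ≈ -0.0042373)
1/(q*L(28)) = 1/(-1684/397423*(-7)) = 1/(11788/397423) = 397423/11788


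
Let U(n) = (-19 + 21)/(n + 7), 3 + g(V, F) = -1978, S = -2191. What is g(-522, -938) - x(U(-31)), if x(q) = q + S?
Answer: 2521/12 ≈ 210.08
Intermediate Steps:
g(V, F) = -1981 (g(V, F) = -3 - 1978 = -1981)
U(n) = 2/(7 + n)
x(q) = -2191 + q (x(q) = q - 2191 = -2191 + q)
g(-522, -938) - x(U(-31)) = -1981 - (-2191 + 2/(7 - 31)) = -1981 - (-2191 + 2/(-24)) = -1981 - (-2191 + 2*(-1/24)) = -1981 - (-2191 - 1/12) = -1981 - 1*(-26293/12) = -1981 + 26293/12 = 2521/12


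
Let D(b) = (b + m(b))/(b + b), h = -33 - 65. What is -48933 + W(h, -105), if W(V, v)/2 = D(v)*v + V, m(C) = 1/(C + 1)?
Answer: -5120337/104 ≈ -49234.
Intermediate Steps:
m(C) = 1/(1 + C)
h = -98
D(b) = (b + 1/(1 + b))/(2*b) (D(b) = (b + 1/(1 + b))/(b + b) = (b + 1/(1 + b))/((2*b)) = (b + 1/(1 + b))*(1/(2*b)) = (b + 1/(1 + b))/(2*b))
W(V, v) = 2*V + (1 + v*(1 + v))/(1 + v) (W(V, v) = 2*(((1 + v*(1 + v))/(2*v*(1 + v)))*v + V) = 2*((1 + v*(1 + v))/(2*(1 + v)) + V) = 2*(V + (1 + v*(1 + v))/(2*(1 + v))) = 2*V + (1 + v*(1 + v))/(1 + v))
-48933 + W(h, -105) = -48933 + (1 - 105*(1 - 105) + 2*(-98)*(1 - 105))/(1 - 105) = -48933 + (1 - 105*(-104) + 2*(-98)*(-104))/(-104) = -48933 - (1 + 10920 + 20384)/104 = -48933 - 1/104*31305 = -48933 - 31305/104 = -5120337/104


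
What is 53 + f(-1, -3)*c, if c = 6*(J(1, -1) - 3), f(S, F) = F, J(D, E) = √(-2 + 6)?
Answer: 71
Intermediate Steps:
J(D, E) = 2 (J(D, E) = √4 = 2)
c = -6 (c = 6*(2 - 3) = 6*(-1) = -6)
53 + f(-1, -3)*c = 53 - 3*(-6) = 53 + 18 = 71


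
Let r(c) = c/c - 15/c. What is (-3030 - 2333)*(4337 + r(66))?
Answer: -511796453/22 ≈ -2.3263e+7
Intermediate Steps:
r(c) = 1 - 15/c
(-3030 - 2333)*(4337 + r(66)) = (-3030 - 2333)*(4337 + (-15 + 66)/66) = -5363*(4337 + (1/66)*51) = -5363*(4337 + 17/22) = -5363*95431/22 = -511796453/22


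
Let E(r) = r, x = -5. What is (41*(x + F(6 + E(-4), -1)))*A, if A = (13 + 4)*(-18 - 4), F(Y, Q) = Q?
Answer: 92004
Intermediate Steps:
A = -374 (A = 17*(-22) = -374)
(41*(x + F(6 + E(-4), -1)))*A = (41*(-5 - 1))*(-374) = (41*(-6))*(-374) = -246*(-374) = 92004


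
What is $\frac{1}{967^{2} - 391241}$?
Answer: $\frac{1}{543848} \approx 1.8387 \cdot 10^{-6}$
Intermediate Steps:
$\frac{1}{967^{2} - 391241} = \frac{1}{935089 - 391241} = \frac{1}{543848}$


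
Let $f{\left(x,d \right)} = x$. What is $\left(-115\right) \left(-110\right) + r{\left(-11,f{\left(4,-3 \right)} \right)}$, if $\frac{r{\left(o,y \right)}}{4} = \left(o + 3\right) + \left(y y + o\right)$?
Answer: $12638$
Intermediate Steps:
$r{\left(o,y \right)} = 12 + 4 y^{2} + 8 o$ ($r{\left(o,y \right)} = 4 \left(\left(o + 3\right) + \left(y y + o\right)\right) = 4 \left(\left(3 + o\right) + \left(y^{2} + o\right)\right) = 4 \left(\left(3 + o\right) + \left(o + y^{2}\right)\right) = 4 \left(3 + y^{2} + 2 o\right) = 12 + 4 y^{2} + 8 o$)
$\left(-115\right) \left(-110\right) + r{\left(-11,f{\left(4,-3 \right)} \right)} = \left(-115\right) \left(-110\right) + \left(12 + 4 \cdot 4^{2} + 8 \left(-11\right)\right) = 12650 + \left(12 + 4 \cdot 16 - 88\right) = 12650 + \left(12 + 64 - 88\right) = 12650 - 12 = 12638$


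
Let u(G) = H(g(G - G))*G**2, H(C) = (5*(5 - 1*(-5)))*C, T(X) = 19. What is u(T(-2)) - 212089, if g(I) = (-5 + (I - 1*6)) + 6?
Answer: -302339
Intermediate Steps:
g(I) = -5 + I (g(I) = (-5 + (I - 6)) + 6 = (-5 + (-6 + I)) + 6 = (-11 + I) + 6 = -5 + I)
H(C) = 50*C (H(C) = (5*(5 + 5))*C = (5*10)*C = 50*C)
u(G) = -250*G**2 (u(G) = (50*(-5 + (G - G)))*G**2 = (50*(-5 + 0))*G**2 = (50*(-5))*G**2 = -250*G**2)
u(T(-2)) - 212089 = -250*19**2 - 212089 = -250*361 - 212089 = -90250 - 212089 = -302339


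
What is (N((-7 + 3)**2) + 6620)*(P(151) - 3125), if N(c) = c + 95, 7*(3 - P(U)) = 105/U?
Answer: -3173242447/151 ≈ -2.1015e+7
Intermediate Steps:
P(U) = 3 - 15/U
N(c) = 95 + c
(N((-7 + 3)**2) + 6620)*(P(151) - 3125) = ((95 + (-7 + 3)**2) + 6620)*((3 - 15/151) - 3125) = ((95 + (-4)**2) + 6620)*((3 - 15*1/151) - 3125) = ((95 + 16) + 6620)*((3 - 15/151) - 3125) = (111 + 6620)*(438/151 - 3125) = 6731*(-471437/151) = -3173242447/151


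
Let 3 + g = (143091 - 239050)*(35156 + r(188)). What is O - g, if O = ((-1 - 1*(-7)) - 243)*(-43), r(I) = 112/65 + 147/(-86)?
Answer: 18858122809663/5590 ≈ 3.3735e+9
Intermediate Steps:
r(I) = 77/5590 (r(I) = 112*(1/65) + 147*(-1/86) = 112/65 - 147/86 = 77/5590)
O = 10191 (O = ((-1 + 7) - 243)*(-43) = (6 - 243)*(-43) = -237*(-43) = 10191)
g = -18858065841973/5590 (g = -3 + (143091 - 239050)*(35156 + 77/5590) = -3 - 95959*196522117/5590 = -3 - 18858065825203/5590 = -18858065841973/5590 ≈ -3.3735e+9)
O - g = 10191 - 1*(-18858065841973/5590) = 10191 + 18858065841973/5590 = 18858122809663/5590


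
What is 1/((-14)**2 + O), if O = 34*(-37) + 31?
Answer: -1/1031 ≈ -0.00096993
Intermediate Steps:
O = -1227 (O = -1258 + 31 = -1227)
1/((-14)**2 + O) = 1/((-14)**2 - 1227) = 1/(196 - 1227) = 1/(-1031) = -1/1031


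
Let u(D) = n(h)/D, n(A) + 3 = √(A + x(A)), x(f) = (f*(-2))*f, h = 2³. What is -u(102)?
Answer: 1/34 - I*√30/51 ≈ 0.029412 - 0.1074*I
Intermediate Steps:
h = 8
x(f) = -2*f² (x(f) = (-2*f)*f = -2*f²)
n(A) = -3 + √(A - 2*A²)
u(D) = (-3 + 2*I*√30)/D (u(D) = (-3 + √(8*(1 - 2*8)))/D = (-3 + √(8*(1 - 16)))/D = (-3 + √(8*(-15)))/D = (-3 + √(-120))/D = (-3 + 2*I*√30)/D)
-u(102) = -(-3 + 2*I*√30)/102 = -(-1/34 + I*√30/51) = 1/34 - I*√30/51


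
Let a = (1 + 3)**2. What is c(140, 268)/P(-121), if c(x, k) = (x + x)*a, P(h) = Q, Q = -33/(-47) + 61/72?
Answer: 2165760/749 ≈ 2891.5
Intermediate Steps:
Q = 5243/3384 (Q = -33*(-1/47) + 61*(1/72) = 33/47 + 61/72 = 5243/3384 ≈ 1.5494)
a = 16 (a = 4**2 = 16)
P(h) = 5243/3384
c(x, k) = 32*x (c(x, k) = (x + x)*16 = (2*x)*16 = 32*x)
c(140, 268)/P(-121) = (32*140)/(5243/3384) = 4480*(3384/5243) = 2165760/749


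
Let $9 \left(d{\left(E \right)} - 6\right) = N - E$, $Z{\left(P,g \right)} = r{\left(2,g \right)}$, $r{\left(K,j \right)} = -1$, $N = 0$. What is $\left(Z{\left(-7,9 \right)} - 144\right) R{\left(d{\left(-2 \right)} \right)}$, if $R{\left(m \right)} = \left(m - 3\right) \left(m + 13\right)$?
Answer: $- \frac{727465}{81} \approx -8981.0$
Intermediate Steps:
$Z{\left(P,g \right)} = -1$
$d{\left(E \right)} = 6 - \frac{E}{9}$ ($d{\left(E \right)} = 6 + \frac{0 - E}{9} = 6 + \frac{\left(-1\right) E}{9} = 6 - \frac{E}{9}$)
$R{\left(m \right)} = \left(-3 + m\right) \left(13 + m\right)$
$\left(Z{\left(-7,9 \right)} - 144\right) R{\left(d{\left(-2 \right)} \right)} = \left(-1 - 144\right) \left(-39 + \left(6 - - \frac{2}{9}\right)^{2} + 10 \left(6 - - \frac{2}{9}\right)\right) = - 145 \left(-39 + \left(6 + \frac{2}{9}\right)^{2} + 10 \left(6 + \frac{2}{9}\right)\right) = - 145 \left(-39 + \left(\frac{56}{9}\right)^{2} + 10 \cdot \frac{56}{9}\right) = - 145 \left(-39 + \frac{3136}{81} + \frac{560}{9}\right) = \left(-145\right) \frac{5017}{81} = - \frac{727465}{81}$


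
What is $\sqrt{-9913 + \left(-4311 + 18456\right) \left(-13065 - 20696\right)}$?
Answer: $83 i \sqrt{69322} \approx 21853.0 i$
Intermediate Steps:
$\sqrt{-9913 + \left(-4311 + 18456\right) \left(-13065 - 20696\right)} = \sqrt{-9913 + 14145 \left(-33761\right)} = \sqrt{-9913 - 477549345} = \sqrt{-477559258} = 83 i \sqrt{69322}$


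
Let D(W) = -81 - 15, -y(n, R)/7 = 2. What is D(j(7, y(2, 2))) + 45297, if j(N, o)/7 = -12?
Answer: 45201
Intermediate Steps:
y(n, R) = -14 (y(n, R) = -7*2 = -14)
j(N, o) = -84 (j(N, o) = 7*(-12) = -84)
D(W) = -96
D(j(7, y(2, 2))) + 45297 = -96 + 45297 = 45201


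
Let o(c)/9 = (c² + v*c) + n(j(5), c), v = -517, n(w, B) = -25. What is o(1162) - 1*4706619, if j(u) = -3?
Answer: 2038566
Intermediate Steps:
o(c) = -225 - 4653*c + 9*c² (o(c) = 9*((c² - 517*c) - 25) = 9*(-25 + c² - 517*c) = -225 - 4653*c + 9*c²)
o(1162) - 1*4706619 = (-225 - 4653*1162 + 9*1162²) - 1*4706619 = (-225 - 5406786 + 9*1350244) - 4706619 = (-225 - 5406786 + 12152196) - 4706619 = 6745185 - 4706619 = 2038566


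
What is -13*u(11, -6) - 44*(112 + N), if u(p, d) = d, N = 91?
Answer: -8854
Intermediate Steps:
-13*u(11, -6) - 44*(112 + N) = -13*(-6) - 44*(112 + 91) = 78 - 44*203 = 78 - 8932 = -8854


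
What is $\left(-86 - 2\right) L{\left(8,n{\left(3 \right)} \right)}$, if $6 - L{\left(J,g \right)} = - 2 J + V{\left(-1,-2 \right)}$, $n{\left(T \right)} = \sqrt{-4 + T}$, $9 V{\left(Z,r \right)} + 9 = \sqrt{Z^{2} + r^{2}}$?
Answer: $-2024 + \frac{88 \sqrt{5}}{9} \approx -2002.1$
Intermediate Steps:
$V{\left(Z,r \right)} = -1 + \frac{\sqrt{Z^{2} + r^{2}}}{9}$
$L{\left(J,g \right)} = 7 + 2 J - \frac{\sqrt{5}}{9}$ ($L{\left(J,g \right)} = 6 - \left(- 2 J - \left(1 - \frac{\sqrt{\left(-1\right)^{2} + \left(-2\right)^{2}}}{9}\right)\right) = 6 - \left(- 2 J - \left(1 - \frac{\sqrt{1 + 4}}{9}\right)\right) = 6 - \left(- 2 J - \left(1 - \frac{\sqrt{5}}{9}\right)\right) = 6 - \left(-1 - 2 J + \frac{\sqrt{5}}{9}\right) = 6 + \left(1 + 2 J - \frac{\sqrt{5}}{9}\right) = 7 + 2 J - \frac{\sqrt{5}}{9}$)
$\left(-86 - 2\right) L{\left(8,n{\left(3 \right)} \right)} = \left(-86 - 2\right) \left(7 + 2 \cdot 8 - \frac{\sqrt{5}}{9}\right) = - 88 \left(7 + 16 - \frac{\sqrt{5}}{9}\right) = - 88 \left(23 - \frac{\sqrt{5}}{9}\right) = -2024 + \frac{88 \sqrt{5}}{9}$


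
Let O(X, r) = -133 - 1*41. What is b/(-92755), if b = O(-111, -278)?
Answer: 174/92755 ≈ 0.0018759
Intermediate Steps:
O(X, r) = -174 (O(X, r) = -133 - 41 = -174)
b = -174
b/(-92755) = -174/(-92755) = -174*(-1/92755) = 174/92755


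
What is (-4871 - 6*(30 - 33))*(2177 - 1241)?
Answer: -4542408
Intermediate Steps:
(-4871 - 6*(30 - 33))*(2177 - 1241) = (-4871 - 6*(-3))*936 = (-4871 + 18)*936 = -4853*936 = -4542408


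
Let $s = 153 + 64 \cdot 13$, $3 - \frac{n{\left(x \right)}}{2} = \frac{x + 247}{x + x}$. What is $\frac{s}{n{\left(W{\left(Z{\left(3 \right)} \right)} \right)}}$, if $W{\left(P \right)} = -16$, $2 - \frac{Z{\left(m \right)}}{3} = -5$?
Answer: $\frac{15760}{327} \approx 48.196$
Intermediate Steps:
$Z{\left(m \right)} = 21$ ($Z{\left(m \right)} = 6 - -15 = 6 + 15 = 21$)
$n{\left(x \right)} = 6 - \frac{247 + x}{x}$ ($n{\left(x \right)} = 6 - 2 \frac{x + 247}{x + x} = 6 - 2 \frac{247 + x}{2 x} = 6 - \frac{247 + x}{x}$)
$s = 985$ ($s = 153 + 832 = 985$)
$\frac{s}{n{\left(W{\left(Z{\left(3 \right)} \right)} \right)}} = \frac{985}{5 - \frac{247}{-16}} = \frac{985}{5 - - \frac{247}{16}} = \frac{985}{5 + \frac{247}{16}} = \frac{985}{\frac{327}{16}} = 985 \cdot \frac{16}{327} = \frac{15760}{327}$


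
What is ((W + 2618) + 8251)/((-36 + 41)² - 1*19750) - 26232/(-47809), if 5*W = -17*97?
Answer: 67787936/4715162625 ≈ 0.014377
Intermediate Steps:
W = -1649/5 (W = (-17*97)/5 = (⅕)*(-1649) = -1649/5 ≈ -329.80)
((W + 2618) + 8251)/((-36 + 41)² - 1*19750) - 26232/(-47809) = ((-1649/5 + 2618) + 8251)/((-36 + 41)² - 1*19750) - 26232/(-47809) = (11441/5 + 8251)/(5² - 19750) - 26232*(-1/47809) = 52696/(5*(25 - 19750)) + 26232/47809 = (52696/5)/(-19725) + 26232/47809 = (52696/5)*(-1/19725) + 26232/47809 = -52696/98625 + 26232/47809 = 67787936/4715162625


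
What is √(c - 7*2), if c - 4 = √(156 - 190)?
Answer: √(-10 + I*√34) ≈ 0.88765 + 3.2845*I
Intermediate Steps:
c = 4 + I*√34 (c = 4 + √(156 - 190) = 4 + √(-34) = 4 + I*√34 ≈ 4.0 + 5.831*I)
√(c - 7*2) = √((4 + I*√34) - 7*2) = √((4 + I*√34) - 14) = √(-10 + I*√34)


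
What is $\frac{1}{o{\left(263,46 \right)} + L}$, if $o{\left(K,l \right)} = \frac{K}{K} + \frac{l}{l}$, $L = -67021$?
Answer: $- \frac{1}{67019} \approx -1.4921 \cdot 10^{-5}$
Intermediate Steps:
$o{\left(K,l \right)} = 2$ ($o{\left(K,l \right)} = 1 + 1 = 2$)
$\frac{1}{o{\left(263,46 \right)} + L} = \frac{1}{2 - 67021} = \frac{1}{-67019} = - \frac{1}{67019}$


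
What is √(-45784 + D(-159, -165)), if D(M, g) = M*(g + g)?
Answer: √6686 ≈ 81.768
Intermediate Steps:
D(M, g) = 2*M*g (D(M, g) = M*(2*g) = 2*M*g)
√(-45784 + D(-159, -165)) = √(-45784 + 2*(-159)*(-165)) = √(-45784 + 52470) = √6686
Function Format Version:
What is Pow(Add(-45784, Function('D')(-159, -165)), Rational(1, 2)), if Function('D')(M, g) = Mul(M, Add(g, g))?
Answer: Pow(6686, Rational(1, 2)) ≈ 81.768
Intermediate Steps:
Function('D')(M, g) = Mul(2, M, g) (Function('D')(M, g) = Mul(M, Mul(2, g)) = Mul(2, M, g))
Pow(Add(-45784, Function('D')(-159, -165)), Rational(1, 2)) = Pow(Add(-45784, Mul(2, -159, -165)), Rational(1, 2)) = Pow(Add(-45784, 52470), Rational(1, 2)) = Pow(6686, Rational(1, 2))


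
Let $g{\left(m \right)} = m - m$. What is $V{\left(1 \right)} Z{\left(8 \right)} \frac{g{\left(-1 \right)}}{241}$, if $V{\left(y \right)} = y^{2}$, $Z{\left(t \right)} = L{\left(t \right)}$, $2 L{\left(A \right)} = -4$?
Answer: $0$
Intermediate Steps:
$g{\left(m \right)} = 0$
$L{\left(A \right)} = -2$ ($L{\left(A \right)} = \frac{1}{2} \left(-4\right) = -2$)
$Z{\left(t \right)} = -2$
$V{\left(1 \right)} Z{\left(8 \right)} \frac{g{\left(-1 \right)}}{241} = 1^{2} \left(-2\right) \frac{0}{241} = 1 \left(-2\right) 0 \cdot \frac{1}{241} = \left(-2\right) 0 = 0$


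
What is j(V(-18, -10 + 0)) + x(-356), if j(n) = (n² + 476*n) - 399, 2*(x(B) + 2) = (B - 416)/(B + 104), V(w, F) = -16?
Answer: -977693/126 ≈ -7759.5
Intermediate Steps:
x(B) = -2 + (-416 + B)/(2*(104 + B)) (x(B) = -2 + ((B - 416)/(B + 104))/2 = -2 + ((-416 + B)/(104 + B))/2 = -2 + (-416 + B)/(2*(104 + B)))
j(n) = -399 + n² + 476*n
j(V(-18, -10 + 0)) + x(-356) = (-399 + (-16)² + 476*(-16)) + (-832 - 3*(-356))/(2*(104 - 356)) = (-399 + 256 - 7616) + (½)*(-832 + 1068)/(-252) = -7759 + (½)*(-1/252)*236 = -7759 - 59/126 = -977693/126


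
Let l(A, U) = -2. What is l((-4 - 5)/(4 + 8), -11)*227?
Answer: -454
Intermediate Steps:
l((-4 - 5)/(4 + 8), -11)*227 = -2*227 = -454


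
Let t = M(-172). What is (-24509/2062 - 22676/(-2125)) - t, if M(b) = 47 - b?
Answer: -964926963/4381750 ≈ -220.21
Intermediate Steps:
t = 219 (t = 47 - 1*(-172) = 47 + 172 = 219)
(-24509/2062 - 22676/(-2125)) - t = (-24509/2062 - 22676/(-2125)) - 1*219 = (-24509*1/2062 - 22676*(-1/2125)) - 219 = (-24509/2062 + 22676/2125) - 219 = -5323713/4381750 - 219 = -964926963/4381750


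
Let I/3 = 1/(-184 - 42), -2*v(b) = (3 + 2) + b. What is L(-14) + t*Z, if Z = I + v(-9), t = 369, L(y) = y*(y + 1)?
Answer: 206813/226 ≈ 915.10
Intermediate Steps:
L(y) = y*(1 + y)
v(b) = -5/2 - b/2 (v(b) = -((3 + 2) + b)/2 = -(5 + b)/2 = -5/2 - b/2)
I = -3/226 (I = 3/(-184 - 42) = 3/(-226) = 3*(-1/226) = -3/226 ≈ -0.013274)
Z = 449/226 (Z = -3/226 + (-5/2 - ½*(-9)) = -3/226 + (-5/2 + 9/2) = -3/226 + 2 = 449/226 ≈ 1.9867)
L(-14) + t*Z = -14*(1 - 14) + 369*(449/226) = -14*(-13) + 165681/226 = 182 + 165681/226 = 206813/226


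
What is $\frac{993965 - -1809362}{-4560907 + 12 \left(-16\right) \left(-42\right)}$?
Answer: $- \frac{2803327}{4552843} \approx -0.61573$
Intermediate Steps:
$\frac{993965 - -1809362}{-4560907 + 12 \left(-16\right) \left(-42\right)} = \frac{993965 + \left(-615671 + 2425033\right)}{-4560907 - -8064} = \frac{993965 + 1809362}{-4560907 + 8064} = \frac{2803327}{-4552843} = 2803327 \left(- \frac{1}{4552843}\right) = - \frac{2803327}{4552843}$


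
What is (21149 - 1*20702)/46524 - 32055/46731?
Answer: -163382007/241568116 ≈ -0.67634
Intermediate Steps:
(21149 - 1*20702)/46524 - 32055/46731 = (21149 - 20702)*(1/46524) - 32055*1/46731 = 447*(1/46524) - 10685/15577 = 149/15508 - 10685/15577 = -163382007/241568116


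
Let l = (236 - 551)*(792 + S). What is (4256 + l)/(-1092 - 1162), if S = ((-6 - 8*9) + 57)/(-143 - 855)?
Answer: 34962881/321356 ≈ 108.80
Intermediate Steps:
S = 21/998 (S = ((-6 - 72) + 57)/(-998) = (-78 + 57)*(-1/998) = -21*(-1/998) = 21/998 ≈ 0.021042)
l = -248987655/998 (l = (236 - 551)*(792 + 21/998) = -315*790437/998 = -248987655/998 ≈ -2.4949e+5)
(4256 + l)/(-1092 - 1162) = (4256 - 248987655/998)/(-1092 - 1162) = -244740167/998/(-2254) = -244740167/998*(-1/2254) = 34962881/321356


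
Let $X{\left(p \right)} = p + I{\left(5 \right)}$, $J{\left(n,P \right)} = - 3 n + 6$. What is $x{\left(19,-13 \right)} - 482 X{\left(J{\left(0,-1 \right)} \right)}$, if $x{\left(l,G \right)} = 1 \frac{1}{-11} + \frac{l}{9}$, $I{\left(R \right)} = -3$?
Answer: $- \frac{142954}{99} \approx -1444.0$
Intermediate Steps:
$J{\left(n,P \right)} = 6 - 3 n$
$x{\left(l,G \right)} = - \frac{1}{11} + \frac{l}{9}$ ($x{\left(l,G \right)} = 1 \left(- \frac{1}{11}\right) + l \frac{1}{9} = - \frac{1}{11} + \frac{l}{9}$)
$X{\left(p \right)} = -3 + p$ ($X{\left(p \right)} = p - 3 = -3 + p$)
$x{\left(19,-13 \right)} - 482 X{\left(J{\left(0,-1 \right)} \right)} = \left(- \frac{1}{11} + \frac{1}{9} \cdot 19\right) - 482 \left(-3 + \left(6 - 0\right)\right) = \left(- \frac{1}{11} + \frac{19}{9}\right) - 482 \left(-3 + \left(6 + 0\right)\right) = \frac{200}{99} - 482 \left(-3 + 6\right) = \frac{200}{99} - 1446 = - \frac{142954}{99}$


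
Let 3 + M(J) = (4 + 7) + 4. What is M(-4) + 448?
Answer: 460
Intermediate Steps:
M(J) = 12 (M(J) = -3 + ((4 + 7) + 4) = -3 + (11 + 4) = -3 + 15 = 12)
M(-4) + 448 = 12 + 448 = 460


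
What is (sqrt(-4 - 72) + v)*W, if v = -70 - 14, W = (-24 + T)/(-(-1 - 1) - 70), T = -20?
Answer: -924/17 + 22*I*sqrt(19)/17 ≈ -54.353 + 5.6409*I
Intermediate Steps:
W = 11/17 (W = (-24 - 20)/(-(-1 - 1) - 70) = -44/(-1*(-2) - 70) = -44/(2 - 70) = -44/(-68) = -44*(-1/68) = 11/17 ≈ 0.64706)
v = -84
(sqrt(-4 - 72) + v)*W = (sqrt(-4 - 72) - 84)*(11/17) = (sqrt(-76) - 84)*(11/17) = (2*I*sqrt(19) - 84)*(11/17) = (-84 + 2*I*sqrt(19))*(11/17) = -924/17 + 22*I*sqrt(19)/17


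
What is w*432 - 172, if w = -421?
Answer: -182044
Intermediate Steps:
w*432 - 172 = -421*432 - 172 = -181872 - 172 = -182044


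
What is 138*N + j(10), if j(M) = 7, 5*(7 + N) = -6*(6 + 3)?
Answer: -12247/5 ≈ -2449.4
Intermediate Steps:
N = -89/5 (N = -7 + (-6*(6 + 3))/5 = -7 + (-6*9)/5 = -7 + (1/5)*(-54) = -7 - 54/5 = -89/5 ≈ -17.800)
138*N + j(10) = 138*(-89/5) + 7 = -12282/5 + 7 = -12247/5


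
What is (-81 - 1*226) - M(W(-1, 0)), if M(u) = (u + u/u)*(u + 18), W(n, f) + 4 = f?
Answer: -265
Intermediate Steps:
W(n, f) = -4 + f
M(u) = (1 + u)*(18 + u) (M(u) = (u + 1)*(18 + u) = (1 + u)*(18 + u))
(-81 - 1*226) - M(W(-1, 0)) = (-81 - 1*226) - (18 + (-4 + 0)² + 19*(-4 + 0)) = (-81 - 226) - (18 + (-4)² + 19*(-4)) = -307 - (18 + 16 - 76) = -307 - 1*(-42) = -307 + 42 = -265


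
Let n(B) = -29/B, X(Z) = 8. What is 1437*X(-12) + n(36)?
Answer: 413827/36 ≈ 11495.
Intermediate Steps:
1437*X(-12) + n(36) = 1437*8 - 29/36 = 11496 - 29*1/36 = 11496 - 29/36 = 413827/36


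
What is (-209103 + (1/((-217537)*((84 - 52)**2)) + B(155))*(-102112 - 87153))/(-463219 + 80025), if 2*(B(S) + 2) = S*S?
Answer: 506412522262864559/85359486134272 ≈ 5932.7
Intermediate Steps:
B(S) = -2 + S**2/2 (B(S) = -2 + (S*S)/2 = -2 + S**2/2)
(-209103 + (1/((-217537)*((84 - 52)**2)) + B(155))*(-102112 - 87153))/(-463219 + 80025) = (-209103 + (1/((-217537)*((84 - 52)**2)) + (-2 + (1/2)*155**2))*(-102112 - 87153))/(-463219 + 80025) = (-209103 + (-1/(217537*(32**2)) + (-2 + (1/2)*24025))*(-189265))/(-383194) = (-209103 + (-1/217537/1024 + (-2 + 24025/2))*(-189265))*(-1/383194) = (-209103 + (-1/217537*1/1024 + 24021/2)*(-189265))*(-1/383194) = (-209103 + (-1/222757888 + 24021/2)*(-189265))*(-1/383194) = (-209103 + (2675433613823/222757888)*(-189265))*(-1/383194) = (-209103 - 506365942920210095/222757888)*(-1/383194) = -506412522262864559/222757888*(-1/383194) = 506412522262864559/85359486134272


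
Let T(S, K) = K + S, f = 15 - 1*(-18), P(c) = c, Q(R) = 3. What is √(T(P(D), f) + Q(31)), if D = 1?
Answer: √37 ≈ 6.0828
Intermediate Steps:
f = 33 (f = 15 + 18 = 33)
√(T(P(D), f) + Q(31)) = √((33 + 1) + 3) = √(34 + 3) = √37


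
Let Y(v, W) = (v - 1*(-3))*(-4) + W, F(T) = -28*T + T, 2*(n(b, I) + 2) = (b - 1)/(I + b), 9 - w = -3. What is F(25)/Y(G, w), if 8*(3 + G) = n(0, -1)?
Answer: -900/17 ≈ -52.941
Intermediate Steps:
w = 12 (w = 9 - 1*(-3) = 9 + 3 = 12)
n(b, I) = -2 + (-1 + b)/(2*(I + b)) (n(b, I) = -2 + ((b - 1)/(I + b))/2 = -2 + ((-1 + b)/(I + b))/2 = -2 + (-1 + b)/(2*(I + b)))
F(T) = -27*T
G = -51/16 (G = -3 + ((-1 - 4*(-1) - 3*0)/(2*(-1 + 0)))/8 = -3 + ((½)*(-1 + 4 + 0)/(-1))/8 = -3 + ((½)*(-1)*3)/8 = -3 + (⅛)*(-3/2) = -3 - 3/16 = -51/16 ≈ -3.1875)
Y(v, W) = -12 + W - 4*v (Y(v, W) = (v + 3)*(-4) + W = (3 + v)*(-4) + W = (-12 - 4*v) + W = -12 + W - 4*v)
F(25)/Y(G, w) = (-27*25)/(-12 + 12 - 4*(-51/16)) = -675/(-12 + 12 + 51/4) = -675/51/4 = -675*4/51 = -900/17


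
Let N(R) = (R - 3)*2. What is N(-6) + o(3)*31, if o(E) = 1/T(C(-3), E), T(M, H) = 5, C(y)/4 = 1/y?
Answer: -59/5 ≈ -11.800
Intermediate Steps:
C(y) = 4/y
N(R) = -6 + 2*R (N(R) = (-3 + R)*2 = -6 + 2*R)
o(E) = ⅕ (o(E) = 1/5 = ⅕)
N(-6) + o(3)*31 = (-6 + 2*(-6)) + (⅕)*31 = (-6 - 12) + 31/5 = -18 + 31/5 = -59/5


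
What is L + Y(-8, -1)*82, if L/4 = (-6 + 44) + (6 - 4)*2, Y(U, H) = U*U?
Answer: 5416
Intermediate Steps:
Y(U, H) = U**2
L = 168 (L = 4*((-6 + 44) + (6 - 4)*2) = 4*(38 + 2*2) = 4*(38 + 4) = 4*42 = 168)
L + Y(-8, -1)*82 = 168 + (-8)**2*82 = 168 + 64*82 = 168 + 5248 = 5416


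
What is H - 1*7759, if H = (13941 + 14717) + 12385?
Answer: 33284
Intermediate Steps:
H = 41043 (H = 28658 + 12385 = 41043)
H - 1*7759 = 41043 - 1*7759 = 41043 - 7759 = 33284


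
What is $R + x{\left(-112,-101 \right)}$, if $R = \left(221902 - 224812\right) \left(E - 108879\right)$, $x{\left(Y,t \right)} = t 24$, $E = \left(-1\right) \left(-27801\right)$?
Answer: $235934556$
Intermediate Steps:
$E = 27801$
$x{\left(Y,t \right)} = 24 t$
$R = 235936980$ ($R = \left(221902 - 224812\right) \left(27801 - 108879\right) = \left(-2910\right) \left(-81078\right) = 235936980$)
$R + x{\left(-112,-101 \right)} = 235936980 + 24 \left(-101\right) = 235936980 - 2424 = 235934556$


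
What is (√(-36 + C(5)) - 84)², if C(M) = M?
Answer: (84 - I*√31)² ≈ 7025.0 - 935.38*I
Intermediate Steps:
(√(-36 + C(5)) - 84)² = (√(-36 + 5) - 84)² = (√(-31) - 84)² = (I*√31 - 84)² = (-84 + I*√31)²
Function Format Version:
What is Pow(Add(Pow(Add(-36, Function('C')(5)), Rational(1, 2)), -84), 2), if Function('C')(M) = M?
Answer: Pow(Add(84, Mul(-1, I, Pow(31, Rational(1, 2)))), 2) ≈ Add(7025.0, Mul(-935.38, I))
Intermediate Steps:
Pow(Add(Pow(Add(-36, Function('C')(5)), Rational(1, 2)), -84), 2) = Pow(Add(Pow(Add(-36, 5), Rational(1, 2)), -84), 2) = Pow(Add(Pow(-31, Rational(1, 2)), -84), 2) = Pow(Add(Mul(I, Pow(31, Rational(1, 2))), -84), 2) = Pow(Add(-84, Mul(I, Pow(31, Rational(1, 2)))), 2)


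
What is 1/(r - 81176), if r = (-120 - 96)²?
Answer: -1/34520 ≈ -2.8969e-5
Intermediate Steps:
r = 46656 (r = (-216)² = 46656)
1/(r - 81176) = 1/(46656 - 81176) = 1/(-34520) = -1/34520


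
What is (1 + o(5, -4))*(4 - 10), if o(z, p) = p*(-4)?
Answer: -102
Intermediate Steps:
o(z, p) = -4*p
(1 + o(5, -4))*(4 - 10) = (1 - 4*(-4))*(4 - 10) = (1 + 16)*(-6) = 17*(-6) = -102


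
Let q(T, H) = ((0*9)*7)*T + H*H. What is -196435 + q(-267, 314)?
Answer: -97839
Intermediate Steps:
q(T, H) = H² (q(T, H) = (0*7)*T + H² = 0*T + H² = 0 + H² = H²)
-196435 + q(-267, 314) = -196435 + 314² = -196435 + 98596 = -97839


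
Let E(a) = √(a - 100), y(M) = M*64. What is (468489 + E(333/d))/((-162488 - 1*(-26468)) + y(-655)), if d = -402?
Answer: -66927/25420 - I*√1810474/23843960 ≈ -2.6328 - 5.6431e-5*I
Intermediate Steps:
y(M) = 64*M
E(a) = √(-100 + a)
(468489 + E(333/d))/((-162488 - 1*(-26468)) + y(-655)) = (468489 + √(-100 + 333/(-402)))/((-162488 - 1*(-26468)) + 64*(-655)) = (468489 + √(-100 + 333*(-1/402)))/((-162488 + 26468) - 41920) = (468489 + √(-100 - 111/134))/(-136020 - 41920) = (468489 + √(-13511/134))/(-177940) = (468489 + I*√1810474/134)*(-1/177940) = -66927/25420 - I*√1810474/23843960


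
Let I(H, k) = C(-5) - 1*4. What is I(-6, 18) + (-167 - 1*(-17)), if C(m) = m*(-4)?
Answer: -134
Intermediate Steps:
C(m) = -4*m
I(H, k) = 16 (I(H, k) = -4*(-5) - 1*4 = 20 - 4 = 16)
I(-6, 18) + (-167 - 1*(-17)) = 16 + (-167 - 1*(-17)) = 16 + (-167 + 17) = 16 - 150 = -134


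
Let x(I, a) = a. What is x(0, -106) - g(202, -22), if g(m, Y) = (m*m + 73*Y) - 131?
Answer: -39173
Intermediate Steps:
g(m, Y) = -131 + m**2 + 73*Y (g(m, Y) = (m**2 + 73*Y) - 131 = -131 + m**2 + 73*Y)
x(0, -106) - g(202, -22) = -106 - (-131 + 202**2 + 73*(-22)) = -106 - (-131 + 40804 - 1606) = -106 - 1*39067 = -106 - 39067 = -39173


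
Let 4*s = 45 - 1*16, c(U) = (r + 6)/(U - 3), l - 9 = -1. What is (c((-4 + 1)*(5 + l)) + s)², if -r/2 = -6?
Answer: 36481/784 ≈ 46.532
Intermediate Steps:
r = 12 (r = -2*(-6) = 12)
l = 8 (l = 9 - 1 = 8)
c(U) = 18/(-3 + U) (c(U) = (12 + 6)/(U - 3) = 18/(-3 + U))
s = 29/4 (s = (45 - 1*16)/4 = (45 - 16)/4 = (¼)*29 = 29/4 ≈ 7.2500)
(c((-4 + 1)*(5 + l)) + s)² = (18/(-3 + (-4 + 1)*(5 + 8)) + 29/4)² = (18/(-3 - 3*13) + 29/4)² = (18/(-3 - 39) + 29/4)² = (18/(-42) + 29/4)² = (18*(-1/42) + 29/4)² = (-3/7 + 29/4)² = (191/28)² = 36481/784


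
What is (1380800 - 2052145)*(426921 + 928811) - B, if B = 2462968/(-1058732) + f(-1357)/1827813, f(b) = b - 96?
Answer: -440329128859755209275015/483791028279 ≈ -9.1016e+11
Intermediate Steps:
f(b) = -96 + b
B = -1125845816645/483791028279 (B = 2462968/(-1058732) + (-96 - 1357)/1827813 = 2462968*(-1/1058732) - 1453*1/1827813 = -615742/264683 - 1453/1827813 = -1125845816645/483791028279 ≈ -2.3271)
(1380800 - 2052145)*(426921 + 928811) - B = (1380800 - 2052145)*(426921 + 928811) - 1*(-1125845816645/483791028279) = -671345*1355732 + 1125845816645/483791028279 = -910163899540 + 1125845816645/483791028279 = -440329128859755209275015/483791028279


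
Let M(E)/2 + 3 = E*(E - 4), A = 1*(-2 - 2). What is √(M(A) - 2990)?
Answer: 2*I*√733 ≈ 54.148*I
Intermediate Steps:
A = -4 (A = 1*(-4) = -4)
M(E) = -6 + 2*E*(-4 + E) (M(E) = -6 + 2*(E*(E - 4)) = -6 + 2*(E*(-4 + E)) = -6 + 2*E*(-4 + E))
√(M(A) - 2990) = √((-6 - 8*(-4) + 2*(-4)²) - 2990) = √((-6 + 32 + 2*16) - 2990) = √((-6 + 32 + 32) - 2990) = √(58 - 2990) = √(-2932) = 2*I*√733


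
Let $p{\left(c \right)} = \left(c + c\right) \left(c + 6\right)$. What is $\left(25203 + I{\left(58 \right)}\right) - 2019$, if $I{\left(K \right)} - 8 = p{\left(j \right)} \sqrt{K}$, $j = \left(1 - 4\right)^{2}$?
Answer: $23192 + 270 \sqrt{58} \approx 25248.0$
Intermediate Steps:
$j = 9$ ($j = \left(-3\right)^{2} = 9$)
$p{\left(c \right)} = 2 c \left(6 + c\right)$
$I{\left(K \right)} = 8 + 270 \sqrt{K}$ ($I{\left(K \right)} = 8 + 2 \cdot 9 \left(6 + 9\right) \sqrt{K} = 8 + 2 \cdot 9 \cdot 15 \sqrt{K} = 8 + 270 \sqrt{K}$)
$\left(25203 + I{\left(58 \right)}\right) - 2019 = \left(25203 + \left(8 + 270 \sqrt{58}\right)\right) - 2019 = \left(25211 + 270 \sqrt{58}\right) - 2019 = 23192 + 270 \sqrt{58}$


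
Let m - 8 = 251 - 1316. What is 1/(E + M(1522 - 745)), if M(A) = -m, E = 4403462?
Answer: 1/4404519 ≈ 2.2704e-7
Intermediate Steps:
m = -1057 (m = 8 + (251 - 1316) = 8 - 1065 = -1057)
M(A) = 1057 (M(A) = -1*(-1057) = 1057)
1/(E + M(1522 - 745)) = 1/(4403462 + 1057) = 1/4404519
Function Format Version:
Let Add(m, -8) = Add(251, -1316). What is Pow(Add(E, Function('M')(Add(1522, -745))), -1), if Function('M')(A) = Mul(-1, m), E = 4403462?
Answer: Rational(1, 4404519) ≈ 2.2704e-7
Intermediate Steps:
m = -1057 (m = Add(8, Add(251, -1316)) = Add(8, -1065) = -1057)
Function('M')(A) = 1057 (Function('M')(A) = Mul(-1, -1057) = 1057)
Pow(Add(E, Function('M')(Add(1522, -745))), -1) = Pow(Add(4403462, 1057), -1) = Pow(4404519, -1) = Rational(1, 4404519)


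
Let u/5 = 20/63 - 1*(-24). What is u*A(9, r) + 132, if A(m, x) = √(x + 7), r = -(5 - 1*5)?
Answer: 132 + 7660*√7/63 ≈ 453.69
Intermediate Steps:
r = 0 (r = -(5 - 5) = -1*0 = 0)
A(m, x) = √(7 + x)
u = 7660/63 (u = 5*(20/63 - 1*(-24)) = 5*(20*(1/63) + 24) = 5*(20/63 + 24) = 5*(1532/63) = 7660/63 ≈ 121.59)
u*A(9, r) + 132 = 7660*√(7 + 0)/63 + 132 = 7660*√7/63 + 132 = 132 + 7660*√7/63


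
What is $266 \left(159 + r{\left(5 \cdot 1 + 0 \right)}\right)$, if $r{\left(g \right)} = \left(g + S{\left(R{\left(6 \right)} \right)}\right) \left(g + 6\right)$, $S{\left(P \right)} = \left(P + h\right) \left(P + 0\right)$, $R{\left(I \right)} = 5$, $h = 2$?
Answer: $159334$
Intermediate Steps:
$S{\left(P \right)} = P \left(2 + P\right)$ ($S{\left(P \right)} = \left(P + 2\right) \left(P + 0\right) = \left(2 + P\right) P = P \left(2 + P\right)$)
$r{\left(g \right)} = \left(6 + g\right) \left(35 + g\right)$ ($r{\left(g \right)} = \left(g + 5 \left(2 + 5\right)\right) \left(g + 6\right) = \left(g + 5 \cdot 7\right) \left(6 + g\right) = \left(g + 35\right) \left(6 + g\right) = \left(35 + g\right) \left(6 + g\right) = \left(6 + g\right) \left(35 + g\right)$)
$266 \left(159 + r{\left(5 \cdot 1 + 0 \right)}\right) = 266 \left(159 + \left(210 + \left(5 \cdot 1 + 0\right)^{2} + 41 \left(5 \cdot 1 + 0\right)\right)\right) = 266 \left(159 + \left(210 + \left(5 + 0\right)^{2} + 41 \left(5 + 0\right)\right)\right) = 266 \left(159 + \left(210 + 5^{2} + 41 \cdot 5\right)\right) = 266 \left(159 + \left(210 + 25 + 205\right)\right) = 266 \left(159 + 440\right) = 266 \cdot 599 = 159334$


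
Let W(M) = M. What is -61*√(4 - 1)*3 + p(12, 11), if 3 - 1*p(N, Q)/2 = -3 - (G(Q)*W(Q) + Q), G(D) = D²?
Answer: 2696 - 183*√3 ≈ 2379.0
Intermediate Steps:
p(N, Q) = 12 + 2*Q + 2*Q³ (p(N, Q) = 6 - 2*(-3 - (Q²*Q + Q)) = 6 - 2*(-3 - (Q³ + Q)) = 6 - 2*(-3 - (Q + Q³)) = 6 - 2*(-3 + (-Q - Q³)) = 6 - 2*(-3 - Q - Q³) = 6 + (6 + 2*Q + 2*Q³) = 12 + 2*Q + 2*Q³)
-61*√(4 - 1)*3 + p(12, 11) = -61*√(4 - 1)*3 + (12 + 2*11 + 2*11³) = -61*√3*3 + (12 + 22 + 2*1331) = -183*√3 + (12 + 22 + 2662) = -183*√3 + 2696 = 2696 - 183*√3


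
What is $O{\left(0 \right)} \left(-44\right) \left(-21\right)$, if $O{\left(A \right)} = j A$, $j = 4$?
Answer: $0$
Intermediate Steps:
$O{\left(A \right)} = 4 A$
$O{\left(0 \right)} \left(-44\right) \left(-21\right) = 4 \cdot 0 \left(-44\right) \left(-21\right) = 0 \left(-44\right) \left(-21\right) = 0 \left(-21\right) = 0$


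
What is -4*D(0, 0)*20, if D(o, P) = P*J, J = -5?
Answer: 0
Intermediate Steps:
D(o, P) = -5*P (D(o, P) = P*(-5) = -5*P)
-4*D(0, 0)*20 = -(-20)*0*20 = -4*0*20 = 0*20 = 0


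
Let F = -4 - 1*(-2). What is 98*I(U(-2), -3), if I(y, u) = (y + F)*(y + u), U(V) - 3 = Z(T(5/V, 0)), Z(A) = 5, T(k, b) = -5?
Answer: 2940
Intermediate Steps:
F = -2 (F = -4 + 2 = -2)
U(V) = 8 (U(V) = 3 + 5 = 8)
I(y, u) = (-2 + y)*(u + y) (I(y, u) = (y - 2)*(y + u) = (-2 + y)*(u + y))
98*I(U(-2), -3) = 98*(8**2 - 2*(-3) - 2*8 - 3*8) = 98*(64 + 6 - 16 - 24) = 98*30 = 2940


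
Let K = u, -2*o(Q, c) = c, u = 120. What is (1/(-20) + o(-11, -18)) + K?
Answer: 2579/20 ≈ 128.95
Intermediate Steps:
o(Q, c) = -c/2
K = 120
(1/(-20) + o(-11, -18)) + K = (1/(-20) - 1/2*(-18)) + 120 = (-1/20 + 9) + 120 = 179/20 + 120 = 2579/20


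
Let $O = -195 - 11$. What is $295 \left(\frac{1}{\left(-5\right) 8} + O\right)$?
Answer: $- \frac{486219}{8} \approx -60777.0$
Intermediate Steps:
$O = -206$
$295 \left(\frac{1}{\left(-5\right) 8} + O\right) = 295 \left(\frac{1}{\left(-5\right) 8} - 206\right) = 295 \left(\frac{1}{-40} - 206\right) = 295 \left(- \frac{1}{40} - 206\right) = 295 \left(- \frac{8241}{40}\right) = - \frac{486219}{8}$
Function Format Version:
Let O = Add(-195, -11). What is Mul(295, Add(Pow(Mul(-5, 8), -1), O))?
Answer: Rational(-486219, 8) ≈ -60777.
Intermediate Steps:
O = -206
Mul(295, Add(Pow(Mul(-5, 8), -1), O)) = Mul(295, Add(Pow(Mul(-5, 8), -1), -206)) = Mul(295, Add(Pow(-40, -1), -206)) = Mul(295, Add(Rational(-1, 40), -206)) = Mul(295, Rational(-8241, 40)) = Rational(-486219, 8)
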